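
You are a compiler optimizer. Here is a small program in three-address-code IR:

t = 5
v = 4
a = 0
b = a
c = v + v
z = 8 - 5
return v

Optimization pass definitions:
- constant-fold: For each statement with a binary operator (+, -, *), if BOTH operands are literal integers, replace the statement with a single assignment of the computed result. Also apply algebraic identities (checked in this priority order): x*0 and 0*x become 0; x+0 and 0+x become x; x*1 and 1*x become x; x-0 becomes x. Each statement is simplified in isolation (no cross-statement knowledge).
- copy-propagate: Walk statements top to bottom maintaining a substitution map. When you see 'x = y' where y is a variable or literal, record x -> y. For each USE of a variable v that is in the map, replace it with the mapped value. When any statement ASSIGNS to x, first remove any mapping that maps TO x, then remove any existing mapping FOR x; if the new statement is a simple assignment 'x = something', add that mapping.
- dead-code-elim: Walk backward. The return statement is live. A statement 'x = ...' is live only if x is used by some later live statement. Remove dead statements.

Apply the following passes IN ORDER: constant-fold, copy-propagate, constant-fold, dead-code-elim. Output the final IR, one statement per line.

Answer: return 4

Derivation:
Initial IR:
  t = 5
  v = 4
  a = 0
  b = a
  c = v + v
  z = 8 - 5
  return v
After constant-fold (7 stmts):
  t = 5
  v = 4
  a = 0
  b = a
  c = v + v
  z = 3
  return v
After copy-propagate (7 stmts):
  t = 5
  v = 4
  a = 0
  b = 0
  c = 4 + 4
  z = 3
  return 4
After constant-fold (7 stmts):
  t = 5
  v = 4
  a = 0
  b = 0
  c = 8
  z = 3
  return 4
After dead-code-elim (1 stmts):
  return 4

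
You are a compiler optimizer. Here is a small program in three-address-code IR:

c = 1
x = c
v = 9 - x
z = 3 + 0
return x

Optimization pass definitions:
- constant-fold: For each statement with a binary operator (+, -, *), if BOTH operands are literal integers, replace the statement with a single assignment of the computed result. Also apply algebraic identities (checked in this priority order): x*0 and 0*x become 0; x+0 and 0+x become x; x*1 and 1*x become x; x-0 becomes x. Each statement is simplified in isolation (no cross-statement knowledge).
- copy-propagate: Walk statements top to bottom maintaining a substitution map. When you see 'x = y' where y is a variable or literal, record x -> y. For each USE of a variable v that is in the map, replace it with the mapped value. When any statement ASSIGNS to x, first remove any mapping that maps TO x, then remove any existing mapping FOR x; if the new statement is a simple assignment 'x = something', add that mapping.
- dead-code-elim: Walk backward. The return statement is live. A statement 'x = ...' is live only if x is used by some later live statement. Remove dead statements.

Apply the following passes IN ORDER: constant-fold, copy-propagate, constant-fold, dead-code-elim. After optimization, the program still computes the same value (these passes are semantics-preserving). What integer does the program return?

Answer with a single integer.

Answer: 1

Derivation:
Initial IR:
  c = 1
  x = c
  v = 9 - x
  z = 3 + 0
  return x
After constant-fold (5 stmts):
  c = 1
  x = c
  v = 9 - x
  z = 3
  return x
After copy-propagate (5 stmts):
  c = 1
  x = 1
  v = 9 - 1
  z = 3
  return 1
After constant-fold (5 stmts):
  c = 1
  x = 1
  v = 8
  z = 3
  return 1
After dead-code-elim (1 stmts):
  return 1
Evaluate:
  c = 1  =>  c = 1
  x = c  =>  x = 1
  v = 9 - x  =>  v = 8
  z = 3 + 0  =>  z = 3
  return x = 1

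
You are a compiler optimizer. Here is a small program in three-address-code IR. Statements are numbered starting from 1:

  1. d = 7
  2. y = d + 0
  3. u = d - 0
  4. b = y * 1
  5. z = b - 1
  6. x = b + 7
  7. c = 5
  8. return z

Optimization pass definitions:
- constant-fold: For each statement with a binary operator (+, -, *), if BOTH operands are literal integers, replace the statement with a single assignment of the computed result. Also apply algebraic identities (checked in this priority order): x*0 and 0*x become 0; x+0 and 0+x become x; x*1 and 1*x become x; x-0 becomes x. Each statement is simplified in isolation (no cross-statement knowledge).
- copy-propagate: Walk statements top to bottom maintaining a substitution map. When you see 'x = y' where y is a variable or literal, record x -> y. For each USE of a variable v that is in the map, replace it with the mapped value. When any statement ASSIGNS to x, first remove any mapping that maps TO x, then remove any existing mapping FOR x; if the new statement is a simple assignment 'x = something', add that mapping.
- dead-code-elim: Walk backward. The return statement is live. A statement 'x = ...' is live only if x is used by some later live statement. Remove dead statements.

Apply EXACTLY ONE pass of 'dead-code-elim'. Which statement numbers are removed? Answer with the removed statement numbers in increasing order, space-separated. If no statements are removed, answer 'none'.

Answer: 3 6 7

Derivation:
Backward liveness scan:
Stmt 1 'd = 7': KEEP (d is live); live-in = []
Stmt 2 'y = d + 0': KEEP (y is live); live-in = ['d']
Stmt 3 'u = d - 0': DEAD (u not in live set ['y'])
Stmt 4 'b = y * 1': KEEP (b is live); live-in = ['y']
Stmt 5 'z = b - 1': KEEP (z is live); live-in = ['b']
Stmt 6 'x = b + 7': DEAD (x not in live set ['z'])
Stmt 7 'c = 5': DEAD (c not in live set ['z'])
Stmt 8 'return z': KEEP (return); live-in = ['z']
Removed statement numbers: [3, 6, 7]
Surviving IR:
  d = 7
  y = d + 0
  b = y * 1
  z = b - 1
  return z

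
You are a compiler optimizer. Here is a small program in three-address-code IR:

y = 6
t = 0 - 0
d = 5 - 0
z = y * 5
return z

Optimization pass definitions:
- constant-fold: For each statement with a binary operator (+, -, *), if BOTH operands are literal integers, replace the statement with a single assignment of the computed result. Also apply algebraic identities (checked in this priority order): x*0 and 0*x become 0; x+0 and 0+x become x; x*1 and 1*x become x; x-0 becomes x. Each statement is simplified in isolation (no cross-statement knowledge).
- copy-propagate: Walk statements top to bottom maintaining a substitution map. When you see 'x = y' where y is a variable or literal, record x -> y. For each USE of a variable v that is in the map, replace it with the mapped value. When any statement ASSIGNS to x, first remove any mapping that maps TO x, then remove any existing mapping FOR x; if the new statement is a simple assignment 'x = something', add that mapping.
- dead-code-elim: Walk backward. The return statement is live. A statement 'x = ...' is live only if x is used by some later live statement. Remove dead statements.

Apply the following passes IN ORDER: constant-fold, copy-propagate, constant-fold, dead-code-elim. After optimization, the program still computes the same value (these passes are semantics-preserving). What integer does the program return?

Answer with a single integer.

Answer: 30

Derivation:
Initial IR:
  y = 6
  t = 0 - 0
  d = 5 - 0
  z = y * 5
  return z
After constant-fold (5 stmts):
  y = 6
  t = 0
  d = 5
  z = y * 5
  return z
After copy-propagate (5 stmts):
  y = 6
  t = 0
  d = 5
  z = 6 * 5
  return z
After constant-fold (5 stmts):
  y = 6
  t = 0
  d = 5
  z = 30
  return z
After dead-code-elim (2 stmts):
  z = 30
  return z
Evaluate:
  y = 6  =>  y = 6
  t = 0 - 0  =>  t = 0
  d = 5 - 0  =>  d = 5
  z = y * 5  =>  z = 30
  return z = 30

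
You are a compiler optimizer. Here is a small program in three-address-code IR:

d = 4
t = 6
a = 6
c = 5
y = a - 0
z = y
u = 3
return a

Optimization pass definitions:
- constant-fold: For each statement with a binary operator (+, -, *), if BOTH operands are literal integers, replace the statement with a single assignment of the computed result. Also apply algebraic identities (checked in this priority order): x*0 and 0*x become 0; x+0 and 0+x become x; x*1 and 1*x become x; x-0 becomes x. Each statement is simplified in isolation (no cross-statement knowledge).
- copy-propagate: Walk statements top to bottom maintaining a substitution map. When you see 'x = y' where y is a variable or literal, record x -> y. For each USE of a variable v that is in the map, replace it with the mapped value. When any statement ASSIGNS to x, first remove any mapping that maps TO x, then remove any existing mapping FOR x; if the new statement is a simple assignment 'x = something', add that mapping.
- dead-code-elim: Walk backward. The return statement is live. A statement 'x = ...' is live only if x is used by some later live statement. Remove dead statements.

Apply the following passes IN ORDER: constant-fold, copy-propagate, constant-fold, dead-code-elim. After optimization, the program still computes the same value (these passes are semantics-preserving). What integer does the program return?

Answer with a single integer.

Answer: 6

Derivation:
Initial IR:
  d = 4
  t = 6
  a = 6
  c = 5
  y = a - 0
  z = y
  u = 3
  return a
After constant-fold (8 stmts):
  d = 4
  t = 6
  a = 6
  c = 5
  y = a
  z = y
  u = 3
  return a
After copy-propagate (8 stmts):
  d = 4
  t = 6
  a = 6
  c = 5
  y = 6
  z = 6
  u = 3
  return 6
After constant-fold (8 stmts):
  d = 4
  t = 6
  a = 6
  c = 5
  y = 6
  z = 6
  u = 3
  return 6
After dead-code-elim (1 stmts):
  return 6
Evaluate:
  d = 4  =>  d = 4
  t = 6  =>  t = 6
  a = 6  =>  a = 6
  c = 5  =>  c = 5
  y = a - 0  =>  y = 6
  z = y  =>  z = 6
  u = 3  =>  u = 3
  return a = 6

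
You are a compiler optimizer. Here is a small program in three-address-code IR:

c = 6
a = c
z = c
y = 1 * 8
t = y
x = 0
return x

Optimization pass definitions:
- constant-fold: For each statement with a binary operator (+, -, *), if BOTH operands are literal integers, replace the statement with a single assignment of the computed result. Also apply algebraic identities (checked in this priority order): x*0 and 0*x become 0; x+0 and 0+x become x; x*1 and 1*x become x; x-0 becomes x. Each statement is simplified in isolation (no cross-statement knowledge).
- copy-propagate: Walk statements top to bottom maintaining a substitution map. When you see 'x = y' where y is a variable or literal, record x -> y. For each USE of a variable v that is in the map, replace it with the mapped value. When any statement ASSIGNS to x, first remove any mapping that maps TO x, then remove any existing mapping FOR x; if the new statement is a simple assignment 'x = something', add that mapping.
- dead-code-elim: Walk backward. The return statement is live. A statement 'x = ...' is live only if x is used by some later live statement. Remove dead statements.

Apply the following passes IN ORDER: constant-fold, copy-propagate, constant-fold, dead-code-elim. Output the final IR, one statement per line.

Initial IR:
  c = 6
  a = c
  z = c
  y = 1 * 8
  t = y
  x = 0
  return x
After constant-fold (7 stmts):
  c = 6
  a = c
  z = c
  y = 8
  t = y
  x = 0
  return x
After copy-propagate (7 stmts):
  c = 6
  a = 6
  z = 6
  y = 8
  t = 8
  x = 0
  return 0
After constant-fold (7 stmts):
  c = 6
  a = 6
  z = 6
  y = 8
  t = 8
  x = 0
  return 0
After dead-code-elim (1 stmts):
  return 0

Answer: return 0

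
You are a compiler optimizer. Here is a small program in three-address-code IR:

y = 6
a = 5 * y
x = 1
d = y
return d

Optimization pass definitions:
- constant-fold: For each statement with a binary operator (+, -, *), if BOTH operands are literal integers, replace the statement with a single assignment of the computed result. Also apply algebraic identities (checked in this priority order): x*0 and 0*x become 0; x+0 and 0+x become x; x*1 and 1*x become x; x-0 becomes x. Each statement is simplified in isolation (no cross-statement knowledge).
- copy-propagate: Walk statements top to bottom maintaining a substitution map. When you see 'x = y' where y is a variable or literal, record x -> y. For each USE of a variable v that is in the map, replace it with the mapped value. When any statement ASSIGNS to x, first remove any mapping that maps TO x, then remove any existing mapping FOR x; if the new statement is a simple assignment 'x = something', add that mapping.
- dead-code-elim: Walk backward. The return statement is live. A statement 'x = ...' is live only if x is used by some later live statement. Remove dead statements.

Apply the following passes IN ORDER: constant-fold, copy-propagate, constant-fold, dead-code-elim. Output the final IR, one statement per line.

Initial IR:
  y = 6
  a = 5 * y
  x = 1
  d = y
  return d
After constant-fold (5 stmts):
  y = 6
  a = 5 * y
  x = 1
  d = y
  return d
After copy-propagate (5 stmts):
  y = 6
  a = 5 * 6
  x = 1
  d = 6
  return 6
After constant-fold (5 stmts):
  y = 6
  a = 30
  x = 1
  d = 6
  return 6
After dead-code-elim (1 stmts):
  return 6

Answer: return 6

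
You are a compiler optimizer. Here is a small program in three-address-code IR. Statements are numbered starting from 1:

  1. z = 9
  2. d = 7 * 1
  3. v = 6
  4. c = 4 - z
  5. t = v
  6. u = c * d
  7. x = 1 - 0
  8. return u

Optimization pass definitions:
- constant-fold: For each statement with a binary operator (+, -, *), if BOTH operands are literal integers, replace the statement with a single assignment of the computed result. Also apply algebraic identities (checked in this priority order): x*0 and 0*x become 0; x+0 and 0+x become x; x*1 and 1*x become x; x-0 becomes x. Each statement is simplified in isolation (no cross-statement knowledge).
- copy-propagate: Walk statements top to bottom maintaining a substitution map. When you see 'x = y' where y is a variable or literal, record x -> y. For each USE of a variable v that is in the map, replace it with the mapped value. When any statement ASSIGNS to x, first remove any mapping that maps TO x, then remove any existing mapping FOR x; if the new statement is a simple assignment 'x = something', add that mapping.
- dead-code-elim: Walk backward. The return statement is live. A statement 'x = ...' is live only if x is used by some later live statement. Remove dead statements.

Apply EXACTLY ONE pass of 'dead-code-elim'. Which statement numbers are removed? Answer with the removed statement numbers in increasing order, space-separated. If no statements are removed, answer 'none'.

Answer: 3 5 7

Derivation:
Backward liveness scan:
Stmt 1 'z = 9': KEEP (z is live); live-in = []
Stmt 2 'd = 7 * 1': KEEP (d is live); live-in = ['z']
Stmt 3 'v = 6': DEAD (v not in live set ['d', 'z'])
Stmt 4 'c = 4 - z': KEEP (c is live); live-in = ['d', 'z']
Stmt 5 't = v': DEAD (t not in live set ['c', 'd'])
Stmt 6 'u = c * d': KEEP (u is live); live-in = ['c', 'd']
Stmt 7 'x = 1 - 0': DEAD (x not in live set ['u'])
Stmt 8 'return u': KEEP (return); live-in = ['u']
Removed statement numbers: [3, 5, 7]
Surviving IR:
  z = 9
  d = 7 * 1
  c = 4 - z
  u = c * d
  return u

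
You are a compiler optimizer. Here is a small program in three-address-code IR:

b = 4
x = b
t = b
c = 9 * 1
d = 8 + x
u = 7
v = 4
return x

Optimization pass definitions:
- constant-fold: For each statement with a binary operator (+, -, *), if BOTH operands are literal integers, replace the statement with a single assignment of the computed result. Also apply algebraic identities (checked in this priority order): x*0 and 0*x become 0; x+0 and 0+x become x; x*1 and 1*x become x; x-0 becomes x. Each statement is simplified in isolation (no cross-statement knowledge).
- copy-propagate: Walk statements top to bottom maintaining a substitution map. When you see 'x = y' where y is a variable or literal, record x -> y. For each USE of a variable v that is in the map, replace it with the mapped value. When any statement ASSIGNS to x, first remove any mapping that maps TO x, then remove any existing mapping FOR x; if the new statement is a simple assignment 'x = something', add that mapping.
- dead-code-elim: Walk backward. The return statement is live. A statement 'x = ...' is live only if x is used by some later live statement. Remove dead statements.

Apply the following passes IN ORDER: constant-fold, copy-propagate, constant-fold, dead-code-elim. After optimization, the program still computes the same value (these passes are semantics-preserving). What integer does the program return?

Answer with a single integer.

Initial IR:
  b = 4
  x = b
  t = b
  c = 9 * 1
  d = 8 + x
  u = 7
  v = 4
  return x
After constant-fold (8 stmts):
  b = 4
  x = b
  t = b
  c = 9
  d = 8 + x
  u = 7
  v = 4
  return x
After copy-propagate (8 stmts):
  b = 4
  x = 4
  t = 4
  c = 9
  d = 8 + 4
  u = 7
  v = 4
  return 4
After constant-fold (8 stmts):
  b = 4
  x = 4
  t = 4
  c = 9
  d = 12
  u = 7
  v = 4
  return 4
After dead-code-elim (1 stmts):
  return 4
Evaluate:
  b = 4  =>  b = 4
  x = b  =>  x = 4
  t = b  =>  t = 4
  c = 9 * 1  =>  c = 9
  d = 8 + x  =>  d = 12
  u = 7  =>  u = 7
  v = 4  =>  v = 4
  return x = 4

Answer: 4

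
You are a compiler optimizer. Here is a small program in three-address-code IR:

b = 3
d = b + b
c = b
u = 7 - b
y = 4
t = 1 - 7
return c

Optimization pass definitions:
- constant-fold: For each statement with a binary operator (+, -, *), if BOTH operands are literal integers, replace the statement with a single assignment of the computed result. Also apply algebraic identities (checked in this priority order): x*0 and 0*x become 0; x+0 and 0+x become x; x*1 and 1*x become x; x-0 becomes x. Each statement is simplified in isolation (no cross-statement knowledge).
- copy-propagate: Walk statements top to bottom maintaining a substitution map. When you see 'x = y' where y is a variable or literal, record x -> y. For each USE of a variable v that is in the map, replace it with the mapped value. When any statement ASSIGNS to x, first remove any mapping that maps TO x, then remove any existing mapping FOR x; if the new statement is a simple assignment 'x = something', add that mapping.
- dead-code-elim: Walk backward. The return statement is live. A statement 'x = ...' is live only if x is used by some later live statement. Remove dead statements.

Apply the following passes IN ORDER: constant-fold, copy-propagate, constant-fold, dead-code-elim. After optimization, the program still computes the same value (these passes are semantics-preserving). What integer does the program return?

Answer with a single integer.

Initial IR:
  b = 3
  d = b + b
  c = b
  u = 7 - b
  y = 4
  t = 1 - 7
  return c
After constant-fold (7 stmts):
  b = 3
  d = b + b
  c = b
  u = 7 - b
  y = 4
  t = -6
  return c
After copy-propagate (7 stmts):
  b = 3
  d = 3 + 3
  c = 3
  u = 7 - 3
  y = 4
  t = -6
  return 3
After constant-fold (7 stmts):
  b = 3
  d = 6
  c = 3
  u = 4
  y = 4
  t = -6
  return 3
After dead-code-elim (1 stmts):
  return 3
Evaluate:
  b = 3  =>  b = 3
  d = b + b  =>  d = 6
  c = b  =>  c = 3
  u = 7 - b  =>  u = 4
  y = 4  =>  y = 4
  t = 1 - 7  =>  t = -6
  return c = 3

Answer: 3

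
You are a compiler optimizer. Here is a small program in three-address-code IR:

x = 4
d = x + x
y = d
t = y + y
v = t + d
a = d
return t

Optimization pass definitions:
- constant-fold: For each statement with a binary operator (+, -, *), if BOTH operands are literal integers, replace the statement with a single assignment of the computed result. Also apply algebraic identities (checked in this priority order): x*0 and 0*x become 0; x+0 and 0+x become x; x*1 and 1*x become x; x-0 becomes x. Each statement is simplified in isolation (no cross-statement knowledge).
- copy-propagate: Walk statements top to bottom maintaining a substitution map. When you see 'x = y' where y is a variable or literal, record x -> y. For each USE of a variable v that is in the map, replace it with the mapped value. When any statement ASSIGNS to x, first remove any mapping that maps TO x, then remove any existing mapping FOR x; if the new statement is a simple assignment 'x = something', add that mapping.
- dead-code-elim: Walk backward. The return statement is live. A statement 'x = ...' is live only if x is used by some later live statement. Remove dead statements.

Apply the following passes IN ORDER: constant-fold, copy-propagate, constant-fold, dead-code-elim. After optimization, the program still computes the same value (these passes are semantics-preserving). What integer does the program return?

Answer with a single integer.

Answer: 16

Derivation:
Initial IR:
  x = 4
  d = x + x
  y = d
  t = y + y
  v = t + d
  a = d
  return t
After constant-fold (7 stmts):
  x = 4
  d = x + x
  y = d
  t = y + y
  v = t + d
  a = d
  return t
After copy-propagate (7 stmts):
  x = 4
  d = 4 + 4
  y = d
  t = d + d
  v = t + d
  a = d
  return t
After constant-fold (7 stmts):
  x = 4
  d = 8
  y = d
  t = d + d
  v = t + d
  a = d
  return t
After dead-code-elim (3 stmts):
  d = 8
  t = d + d
  return t
Evaluate:
  x = 4  =>  x = 4
  d = x + x  =>  d = 8
  y = d  =>  y = 8
  t = y + y  =>  t = 16
  v = t + d  =>  v = 24
  a = d  =>  a = 8
  return t = 16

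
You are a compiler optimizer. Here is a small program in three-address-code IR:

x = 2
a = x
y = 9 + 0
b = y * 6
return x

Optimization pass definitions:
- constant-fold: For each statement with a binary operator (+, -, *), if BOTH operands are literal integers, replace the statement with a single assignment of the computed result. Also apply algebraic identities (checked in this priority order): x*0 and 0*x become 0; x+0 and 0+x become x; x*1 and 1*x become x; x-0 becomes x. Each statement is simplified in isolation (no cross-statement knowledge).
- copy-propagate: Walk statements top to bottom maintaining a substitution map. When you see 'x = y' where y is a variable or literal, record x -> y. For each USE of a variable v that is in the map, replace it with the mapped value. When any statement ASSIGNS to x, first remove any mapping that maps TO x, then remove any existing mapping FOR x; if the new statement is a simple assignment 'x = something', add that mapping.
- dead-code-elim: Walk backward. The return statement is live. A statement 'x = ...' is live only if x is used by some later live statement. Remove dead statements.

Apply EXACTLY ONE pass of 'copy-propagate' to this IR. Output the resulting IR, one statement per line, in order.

Answer: x = 2
a = 2
y = 9 + 0
b = y * 6
return 2

Derivation:
Applying copy-propagate statement-by-statement:
  [1] x = 2  (unchanged)
  [2] a = x  -> a = 2
  [3] y = 9 + 0  (unchanged)
  [4] b = y * 6  (unchanged)
  [5] return x  -> return 2
Result (5 stmts):
  x = 2
  a = 2
  y = 9 + 0
  b = y * 6
  return 2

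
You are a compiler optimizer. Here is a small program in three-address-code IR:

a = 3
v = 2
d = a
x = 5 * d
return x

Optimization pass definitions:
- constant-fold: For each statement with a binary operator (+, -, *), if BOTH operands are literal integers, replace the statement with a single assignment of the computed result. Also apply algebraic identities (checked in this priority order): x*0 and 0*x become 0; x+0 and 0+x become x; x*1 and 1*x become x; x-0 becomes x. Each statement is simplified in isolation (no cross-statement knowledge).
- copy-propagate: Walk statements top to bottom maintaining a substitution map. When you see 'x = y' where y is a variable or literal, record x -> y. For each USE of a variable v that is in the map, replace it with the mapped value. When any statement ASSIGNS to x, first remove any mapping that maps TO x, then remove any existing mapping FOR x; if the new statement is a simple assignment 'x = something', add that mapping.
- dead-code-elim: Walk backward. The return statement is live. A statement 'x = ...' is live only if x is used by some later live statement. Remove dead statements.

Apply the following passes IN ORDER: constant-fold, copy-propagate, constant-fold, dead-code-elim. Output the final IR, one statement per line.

Initial IR:
  a = 3
  v = 2
  d = a
  x = 5 * d
  return x
After constant-fold (5 stmts):
  a = 3
  v = 2
  d = a
  x = 5 * d
  return x
After copy-propagate (5 stmts):
  a = 3
  v = 2
  d = 3
  x = 5 * 3
  return x
After constant-fold (5 stmts):
  a = 3
  v = 2
  d = 3
  x = 15
  return x
After dead-code-elim (2 stmts):
  x = 15
  return x

Answer: x = 15
return x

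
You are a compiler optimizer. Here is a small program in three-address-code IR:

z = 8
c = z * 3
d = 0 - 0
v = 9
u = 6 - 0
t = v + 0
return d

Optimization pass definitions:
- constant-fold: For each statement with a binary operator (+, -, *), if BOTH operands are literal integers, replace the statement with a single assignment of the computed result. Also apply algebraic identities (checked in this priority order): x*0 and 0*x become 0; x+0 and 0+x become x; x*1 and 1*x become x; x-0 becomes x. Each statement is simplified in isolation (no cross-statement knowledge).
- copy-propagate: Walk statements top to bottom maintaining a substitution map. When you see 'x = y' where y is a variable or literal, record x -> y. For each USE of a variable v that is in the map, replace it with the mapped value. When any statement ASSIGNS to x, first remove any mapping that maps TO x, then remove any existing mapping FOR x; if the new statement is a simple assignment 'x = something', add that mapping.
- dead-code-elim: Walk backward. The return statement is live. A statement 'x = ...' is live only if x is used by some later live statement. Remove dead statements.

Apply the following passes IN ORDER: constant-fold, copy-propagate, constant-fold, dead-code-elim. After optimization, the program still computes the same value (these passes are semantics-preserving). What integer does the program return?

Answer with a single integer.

Initial IR:
  z = 8
  c = z * 3
  d = 0 - 0
  v = 9
  u = 6 - 0
  t = v + 0
  return d
After constant-fold (7 stmts):
  z = 8
  c = z * 3
  d = 0
  v = 9
  u = 6
  t = v
  return d
After copy-propagate (7 stmts):
  z = 8
  c = 8 * 3
  d = 0
  v = 9
  u = 6
  t = 9
  return 0
After constant-fold (7 stmts):
  z = 8
  c = 24
  d = 0
  v = 9
  u = 6
  t = 9
  return 0
After dead-code-elim (1 stmts):
  return 0
Evaluate:
  z = 8  =>  z = 8
  c = z * 3  =>  c = 24
  d = 0 - 0  =>  d = 0
  v = 9  =>  v = 9
  u = 6 - 0  =>  u = 6
  t = v + 0  =>  t = 9
  return d = 0

Answer: 0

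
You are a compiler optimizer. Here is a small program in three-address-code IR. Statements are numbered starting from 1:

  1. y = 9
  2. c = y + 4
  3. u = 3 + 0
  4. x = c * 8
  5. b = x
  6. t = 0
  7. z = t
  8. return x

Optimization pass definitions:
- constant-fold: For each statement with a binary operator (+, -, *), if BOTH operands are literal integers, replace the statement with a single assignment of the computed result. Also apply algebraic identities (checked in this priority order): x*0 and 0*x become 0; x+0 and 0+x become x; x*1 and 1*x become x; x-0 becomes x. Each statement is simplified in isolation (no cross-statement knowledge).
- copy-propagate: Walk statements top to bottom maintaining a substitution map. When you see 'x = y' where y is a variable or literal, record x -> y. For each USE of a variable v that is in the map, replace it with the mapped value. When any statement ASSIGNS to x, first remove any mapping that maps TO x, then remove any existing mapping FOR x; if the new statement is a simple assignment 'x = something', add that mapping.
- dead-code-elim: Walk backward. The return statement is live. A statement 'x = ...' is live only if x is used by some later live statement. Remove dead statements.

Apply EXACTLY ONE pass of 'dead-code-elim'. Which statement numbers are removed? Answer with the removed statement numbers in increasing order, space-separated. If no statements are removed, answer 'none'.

Backward liveness scan:
Stmt 1 'y = 9': KEEP (y is live); live-in = []
Stmt 2 'c = y + 4': KEEP (c is live); live-in = ['y']
Stmt 3 'u = 3 + 0': DEAD (u not in live set ['c'])
Stmt 4 'x = c * 8': KEEP (x is live); live-in = ['c']
Stmt 5 'b = x': DEAD (b not in live set ['x'])
Stmt 6 't = 0': DEAD (t not in live set ['x'])
Stmt 7 'z = t': DEAD (z not in live set ['x'])
Stmt 8 'return x': KEEP (return); live-in = ['x']
Removed statement numbers: [3, 5, 6, 7]
Surviving IR:
  y = 9
  c = y + 4
  x = c * 8
  return x

Answer: 3 5 6 7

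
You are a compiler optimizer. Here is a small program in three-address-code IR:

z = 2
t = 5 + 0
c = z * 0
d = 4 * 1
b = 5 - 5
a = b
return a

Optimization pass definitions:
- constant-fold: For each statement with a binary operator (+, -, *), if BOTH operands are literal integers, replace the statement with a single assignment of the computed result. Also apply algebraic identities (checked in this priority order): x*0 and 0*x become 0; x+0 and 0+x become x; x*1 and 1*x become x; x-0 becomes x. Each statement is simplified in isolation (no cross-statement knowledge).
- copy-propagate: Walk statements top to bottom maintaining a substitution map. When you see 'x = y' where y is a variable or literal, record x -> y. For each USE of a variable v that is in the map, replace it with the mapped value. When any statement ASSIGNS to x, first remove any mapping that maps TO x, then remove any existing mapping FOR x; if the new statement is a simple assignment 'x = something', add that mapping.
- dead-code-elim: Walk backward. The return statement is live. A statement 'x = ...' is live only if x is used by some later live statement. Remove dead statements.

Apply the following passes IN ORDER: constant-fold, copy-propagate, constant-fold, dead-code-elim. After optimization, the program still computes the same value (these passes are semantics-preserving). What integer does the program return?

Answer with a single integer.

Answer: 0

Derivation:
Initial IR:
  z = 2
  t = 5 + 0
  c = z * 0
  d = 4 * 1
  b = 5 - 5
  a = b
  return a
After constant-fold (7 stmts):
  z = 2
  t = 5
  c = 0
  d = 4
  b = 0
  a = b
  return a
After copy-propagate (7 stmts):
  z = 2
  t = 5
  c = 0
  d = 4
  b = 0
  a = 0
  return 0
After constant-fold (7 stmts):
  z = 2
  t = 5
  c = 0
  d = 4
  b = 0
  a = 0
  return 0
After dead-code-elim (1 stmts):
  return 0
Evaluate:
  z = 2  =>  z = 2
  t = 5 + 0  =>  t = 5
  c = z * 0  =>  c = 0
  d = 4 * 1  =>  d = 4
  b = 5 - 5  =>  b = 0
  a = b  =>  a = 0
  return a = 0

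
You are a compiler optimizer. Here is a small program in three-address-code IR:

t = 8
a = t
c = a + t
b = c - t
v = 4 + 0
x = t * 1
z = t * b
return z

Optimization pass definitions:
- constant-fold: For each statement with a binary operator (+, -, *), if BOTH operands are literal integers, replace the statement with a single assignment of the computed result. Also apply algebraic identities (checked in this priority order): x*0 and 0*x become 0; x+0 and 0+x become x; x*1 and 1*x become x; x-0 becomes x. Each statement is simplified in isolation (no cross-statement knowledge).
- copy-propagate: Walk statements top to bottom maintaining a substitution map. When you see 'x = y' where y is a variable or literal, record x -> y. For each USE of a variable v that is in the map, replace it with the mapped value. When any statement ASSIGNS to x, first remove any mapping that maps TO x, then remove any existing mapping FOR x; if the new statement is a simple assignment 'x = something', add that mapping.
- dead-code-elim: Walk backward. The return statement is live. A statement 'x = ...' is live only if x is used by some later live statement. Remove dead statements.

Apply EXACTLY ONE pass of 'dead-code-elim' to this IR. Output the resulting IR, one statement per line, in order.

Answer: t = 8
a = t
c = a + t
b = c - t
z = t * b
return z

Derivation:
Applying dead-code-elim statement-by-statement:
  [8] return z  -> KEEP (return); live=['z']
  [7] z = t * b  -> KEEP; live=['b', 't']
  [6] x = t * 1  -> DEAD (x not live)
  [5] v = 4 + 0  -> DEAD (v not live)
  [4] b = c - t  -> KEEP; live=['c', 't']
  [3] c = a + t  -> KEEP; live=['a', 't']
  [2] a = t  -> KEEP; live=['t']
  [1] t = 8  -> KEEP; live=[]
Result (6 stmts):
  t = 8
  a = t
  c = a + t
  b = c - t
  z = t * b
  return z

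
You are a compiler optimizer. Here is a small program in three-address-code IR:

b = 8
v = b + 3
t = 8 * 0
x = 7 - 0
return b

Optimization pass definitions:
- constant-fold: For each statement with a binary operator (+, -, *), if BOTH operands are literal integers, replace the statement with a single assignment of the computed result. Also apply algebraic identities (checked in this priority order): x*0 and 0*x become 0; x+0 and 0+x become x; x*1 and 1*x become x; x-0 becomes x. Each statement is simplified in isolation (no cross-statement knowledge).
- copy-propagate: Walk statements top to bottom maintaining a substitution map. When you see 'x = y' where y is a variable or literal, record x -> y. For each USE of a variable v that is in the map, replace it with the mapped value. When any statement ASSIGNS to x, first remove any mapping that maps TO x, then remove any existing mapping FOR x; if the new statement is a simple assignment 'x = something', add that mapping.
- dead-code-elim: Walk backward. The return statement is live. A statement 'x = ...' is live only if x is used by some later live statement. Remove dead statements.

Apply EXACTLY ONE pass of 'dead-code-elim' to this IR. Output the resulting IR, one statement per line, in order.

Answer: b = 8
return b

Derivation:
Applying dead-code-elim statement-by-statement:
  [5] return b  -> KEEP (return); live=['b']
  [4] x = 7 - 0  -> DEAD (x not live)
  [3] t = 8 * 0  -> DEAD (t not live)
  [2] v = b + 3  -> DEAD (v not live)
  [1] b = 8  -> KEEP; live=[]
Result (2 stmts):
  b = 8
  return b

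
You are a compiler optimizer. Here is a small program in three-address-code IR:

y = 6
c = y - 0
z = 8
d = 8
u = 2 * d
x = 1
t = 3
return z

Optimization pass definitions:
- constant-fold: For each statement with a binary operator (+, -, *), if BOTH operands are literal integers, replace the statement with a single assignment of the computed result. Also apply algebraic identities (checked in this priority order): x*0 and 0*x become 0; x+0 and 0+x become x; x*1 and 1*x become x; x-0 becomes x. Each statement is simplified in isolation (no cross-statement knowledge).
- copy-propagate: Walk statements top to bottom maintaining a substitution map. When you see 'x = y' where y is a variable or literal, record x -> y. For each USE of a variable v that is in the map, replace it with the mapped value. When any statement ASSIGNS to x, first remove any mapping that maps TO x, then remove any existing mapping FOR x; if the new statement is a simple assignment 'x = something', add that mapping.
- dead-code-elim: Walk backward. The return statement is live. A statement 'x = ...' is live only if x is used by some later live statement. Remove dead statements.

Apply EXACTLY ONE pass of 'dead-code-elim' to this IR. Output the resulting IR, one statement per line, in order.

Answer: z = 8
return z

Derivation:
Applying dead-code-elim statement-by-statement:
  [8] return z  -> KEEP (return); live=['z']
  [7] t = 3  -> DEAD (t not live)
  [6] x = 1  -> DEAD (x not live)
  [5] u = 2 * d  -> DEAD (u not live)
  [4] d = 8  -> DEAD (d not live)
  [3] z = 8  -> KEEP; live=[]
  [2] c = y - 0  -> DEAD (c not live)
  [1] y = 6  -> DEAD (y not live)
Result (2 stmts):
  z = 8
  return z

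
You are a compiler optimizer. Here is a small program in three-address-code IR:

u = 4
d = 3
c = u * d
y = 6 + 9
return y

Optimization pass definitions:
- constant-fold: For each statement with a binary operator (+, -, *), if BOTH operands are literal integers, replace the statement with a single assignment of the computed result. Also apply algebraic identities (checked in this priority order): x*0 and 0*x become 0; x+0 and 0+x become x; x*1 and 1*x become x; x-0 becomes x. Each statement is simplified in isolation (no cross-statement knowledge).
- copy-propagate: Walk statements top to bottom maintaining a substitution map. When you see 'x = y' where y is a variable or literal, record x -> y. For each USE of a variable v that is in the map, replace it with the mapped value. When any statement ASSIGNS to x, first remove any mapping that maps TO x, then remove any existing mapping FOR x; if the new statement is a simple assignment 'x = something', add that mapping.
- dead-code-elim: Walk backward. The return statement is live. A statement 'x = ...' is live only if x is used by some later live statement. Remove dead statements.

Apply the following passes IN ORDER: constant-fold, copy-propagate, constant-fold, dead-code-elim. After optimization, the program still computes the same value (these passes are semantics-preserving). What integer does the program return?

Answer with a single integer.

Initial IR:
  u = 4
  d = 3
  c = u * d
  y = 6 + 9
  return y
After constant-fold (5 stmts):
  u = 4
  d = 3
  c = u * d
  y = 15
  return y
After copy-propagate (5 stmts):
  u = 4
  d = 3
  c = 4 * 3
  y = 15
  return 15
After constant-fold (5 stmts):
  u = 4
  d = 3
  c = 12
  y = 15
  return 15
After dead-code-elim (1 stmts):
  return 15
Evaluate:
  u = 4  =>  u = 4
  d = 3  =>  d = 3
  c = u * d  =>  c = 12
  y = 6 + 9  =>  y = 15
  return y = 15

Answer: 15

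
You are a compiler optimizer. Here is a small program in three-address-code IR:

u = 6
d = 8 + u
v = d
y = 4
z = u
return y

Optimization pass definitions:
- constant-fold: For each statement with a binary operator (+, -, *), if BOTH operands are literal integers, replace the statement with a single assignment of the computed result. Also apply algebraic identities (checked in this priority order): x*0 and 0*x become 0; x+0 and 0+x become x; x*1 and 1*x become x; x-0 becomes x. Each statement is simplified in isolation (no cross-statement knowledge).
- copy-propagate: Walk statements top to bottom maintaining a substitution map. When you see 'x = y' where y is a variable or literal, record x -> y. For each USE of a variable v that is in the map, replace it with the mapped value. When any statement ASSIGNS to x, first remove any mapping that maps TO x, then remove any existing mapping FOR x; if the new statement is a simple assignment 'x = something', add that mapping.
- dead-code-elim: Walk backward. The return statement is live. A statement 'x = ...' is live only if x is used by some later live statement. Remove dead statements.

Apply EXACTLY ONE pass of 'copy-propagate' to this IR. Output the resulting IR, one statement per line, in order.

Applying copy-propagate statement-by-statement:
  [1] u = 6  (unchanged)
  [2] d = 8 + u  -> d = 8 + 6
  [3] v = d  (unchanged)
  [4] y = 4  (unchanged)
  [5] z = u  -> z = 6
  [6] return y  -> return 4
Result (6 stmts):
  u = 6
  d = 8 + 6
  v = d
  y = 4
  z = 6
  return 4

Answer: u = 6
d = 8 + 6
v = d
y = 4
z = 6
return 4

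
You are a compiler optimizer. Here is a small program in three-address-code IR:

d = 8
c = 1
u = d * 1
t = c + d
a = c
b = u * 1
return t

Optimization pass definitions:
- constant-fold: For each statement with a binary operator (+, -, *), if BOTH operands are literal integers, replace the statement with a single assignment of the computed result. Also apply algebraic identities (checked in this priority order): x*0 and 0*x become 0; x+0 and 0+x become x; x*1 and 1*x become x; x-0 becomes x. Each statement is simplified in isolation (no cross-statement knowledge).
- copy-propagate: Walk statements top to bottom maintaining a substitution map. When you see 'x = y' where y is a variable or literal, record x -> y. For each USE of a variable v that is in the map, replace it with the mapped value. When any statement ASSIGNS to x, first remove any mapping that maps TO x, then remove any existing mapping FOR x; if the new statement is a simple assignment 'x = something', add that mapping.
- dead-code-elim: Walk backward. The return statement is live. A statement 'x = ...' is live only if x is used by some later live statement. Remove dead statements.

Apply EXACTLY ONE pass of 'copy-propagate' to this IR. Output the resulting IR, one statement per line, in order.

Answer: d = 8
c = 1
u = 8 * 1
t = 1 + 8
a = 1
b = u * 1
return t

Derivation:
Applying copy-propagate statement-by-statement:
  [1] d = 8  (unchanged)
  [2] c = 1  (unchanged)
  [3] u = d * 1  -> u = 8 * 1
  [4] t = c + d  -> t = 1 + 8
  [5] a = c  -> a = 1
  [6] b = u * 1  (unchanged)
  [7] return t  (unchanged)
Result (7 stmts):
  d = 8
  c = 1
  u = 8 * 1
  t = 1 + 8
  a = 1
  b = u * 1
  return t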